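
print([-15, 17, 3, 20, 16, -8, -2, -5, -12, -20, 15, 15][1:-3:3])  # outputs [17, 16, -5]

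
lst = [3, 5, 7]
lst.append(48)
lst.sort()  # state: [3, 5, 7, 48]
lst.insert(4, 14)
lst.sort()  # [3, 5, 7, 14, 48]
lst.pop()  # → 48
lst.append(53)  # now [3, 5, 7, 14, 53]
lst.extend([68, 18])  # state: [3, 5, 7, 14, 53, 68, 18]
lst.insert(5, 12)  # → [3, 5, 7, 14, 53, 12, 68, 18]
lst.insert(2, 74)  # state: [3, 5, 74, 7, 14, 53, 12, 68, 18]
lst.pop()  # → 18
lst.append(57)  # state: [3, 5, 74, 7, 14, 53, 12, 68, 57]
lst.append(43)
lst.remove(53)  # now [3, 5, 74, 7, 14, 12, 68, 57, 43]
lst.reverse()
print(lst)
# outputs [43, 57, 68, 12, 14, 7, 74, 5, 3]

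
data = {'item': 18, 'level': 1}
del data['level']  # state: {'item': 18}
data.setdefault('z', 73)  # 73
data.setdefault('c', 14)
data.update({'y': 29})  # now {'item': 18, 'z': 73, 'c': 14, 'y': 29}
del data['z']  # {'item': 18, 'c': 14, 'y': 29}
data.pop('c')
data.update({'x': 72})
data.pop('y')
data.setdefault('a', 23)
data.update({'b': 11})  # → {'item': 18, 'x': 72, 'a': 23, 'b': 11}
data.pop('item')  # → 18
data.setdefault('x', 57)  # 72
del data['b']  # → {'x': 72, 'a': 23}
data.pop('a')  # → 23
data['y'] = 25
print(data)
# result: {'x': 72, 'y': 25}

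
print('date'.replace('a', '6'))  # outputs d6te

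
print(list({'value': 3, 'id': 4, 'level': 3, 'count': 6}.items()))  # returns [('value', 3), ('id', 4), ('level', 3), ('count', 6)]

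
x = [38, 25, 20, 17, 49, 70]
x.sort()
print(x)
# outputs [17, 20, 25, 38, 49, 70]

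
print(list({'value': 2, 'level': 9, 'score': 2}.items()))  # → [('value', 2), ('level', 9), ('score', 2)]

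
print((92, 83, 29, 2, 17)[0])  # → 92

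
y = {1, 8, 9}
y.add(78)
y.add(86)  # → {1, 8, 9, 78, 86}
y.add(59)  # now {1, 8, 9, 59, 78, 86}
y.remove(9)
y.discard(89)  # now {1, 8, 59, 78, 86}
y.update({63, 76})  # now {1, 8, 59, 63, 76, 78, 86}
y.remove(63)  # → {1, 8, 59, 76, 78, 86}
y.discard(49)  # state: {1, 8, 59, 76, 78, 86}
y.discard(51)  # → {1, 8, 59, 76, 78, 86}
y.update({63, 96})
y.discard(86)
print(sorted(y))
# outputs [1, 8, 59, 63, 76, 78, 96]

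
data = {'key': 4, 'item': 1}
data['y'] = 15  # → {'key': 4, 'item': 1, 'y': 15}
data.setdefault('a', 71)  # 71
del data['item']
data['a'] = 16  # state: {'key': 4, 'y': 15, 'a': 16}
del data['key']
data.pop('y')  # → 15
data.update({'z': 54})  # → {'a': 16, 'z': 54}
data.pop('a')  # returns 16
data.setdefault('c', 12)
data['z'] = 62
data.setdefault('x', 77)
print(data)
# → {'z': 62, 'c': 12, 'x': 77}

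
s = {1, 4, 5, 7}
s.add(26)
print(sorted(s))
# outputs [1, 4, 5, 7, 26]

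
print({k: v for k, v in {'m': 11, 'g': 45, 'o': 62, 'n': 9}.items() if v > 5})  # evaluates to {'m': 11, 'g': 45, 'o': 62, 'n': 9}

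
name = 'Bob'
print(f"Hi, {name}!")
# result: Hi, Bob!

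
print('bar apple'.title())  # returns Bar Apple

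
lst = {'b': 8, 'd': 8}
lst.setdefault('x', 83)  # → 83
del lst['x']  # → {'b': 8, 'd': 8}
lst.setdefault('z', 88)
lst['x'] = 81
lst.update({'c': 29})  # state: {'b': 8, 'd': 8, 'z': 88, 'x': 81, 'c': 29}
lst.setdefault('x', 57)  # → 81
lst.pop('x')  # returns 81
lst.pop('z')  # 88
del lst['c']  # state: {'b': 8, 'd': 8}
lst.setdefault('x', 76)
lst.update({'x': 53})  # {'b': 8, 'd': 8, 'x': 53}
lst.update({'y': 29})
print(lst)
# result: {'b': 8, 'd': 8, 'x': 53, 'y': 29}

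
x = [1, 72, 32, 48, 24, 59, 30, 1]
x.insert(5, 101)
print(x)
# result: [1, 72, 32, 48, 24, 101, 59, 30, 1]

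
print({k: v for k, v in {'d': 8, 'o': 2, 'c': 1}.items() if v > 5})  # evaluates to {'d': 8}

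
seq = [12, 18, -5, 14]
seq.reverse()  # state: [14, -5, 18, 12]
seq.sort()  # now [-5, 12, 14, 18]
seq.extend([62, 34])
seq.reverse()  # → [34, 62, 18, 14, 12, -5]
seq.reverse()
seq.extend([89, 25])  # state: [-5, 12, 14, 18, 62, 34, 89, 25]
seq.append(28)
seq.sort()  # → [-5, 12, 14, 18, 25, 28, 34, 62, 89]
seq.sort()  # [-5, 12, 14, 18, 25, 28, 34, 62, 89]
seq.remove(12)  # [-5, 14, 18, 25, 28, 34, 62, 89]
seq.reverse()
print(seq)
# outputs [89, 62, 34, 28, 25, 18, 14, -5]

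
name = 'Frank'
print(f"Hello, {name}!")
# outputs Hello, Frank!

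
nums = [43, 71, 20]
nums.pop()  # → 20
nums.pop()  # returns 71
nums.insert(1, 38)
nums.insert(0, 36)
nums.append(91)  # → [36, 43, 38, 91]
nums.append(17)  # [36, 43, 38, 91, 17]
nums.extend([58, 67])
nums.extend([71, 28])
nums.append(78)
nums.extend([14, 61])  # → [36, 43, 38, 91, 17, 58, 67, 71, 28, 78, 14, 61]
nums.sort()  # [14, 17, 28, 36, 38, 43, 58, 61, 67, 71, 78, 91]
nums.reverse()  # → [91, 78, 71, 67, 61, 58, 43, 38, 36, 28, 17, 14]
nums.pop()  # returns 14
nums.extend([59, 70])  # [91, 78, 71, 67, 61, 58, 43, 38, 36, 28, 17, 59, 70]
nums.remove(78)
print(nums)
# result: [91, 71, 67, 61, 58, 43, 38, 36, 28, 17, 59, 70]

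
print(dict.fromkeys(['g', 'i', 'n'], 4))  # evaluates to {'g': 4, 'i': 4, 'n': 4}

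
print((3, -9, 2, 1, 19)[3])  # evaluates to 1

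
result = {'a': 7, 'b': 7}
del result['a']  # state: {'b': 7}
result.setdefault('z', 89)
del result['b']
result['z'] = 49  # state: {'z': 49}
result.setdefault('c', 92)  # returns 92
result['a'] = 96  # {'z': 49, 'c': 92, 'a': 96}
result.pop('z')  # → 49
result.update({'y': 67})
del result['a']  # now {'c': 92, 'y': 67}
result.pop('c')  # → 92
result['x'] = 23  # {'y': 67, 'x': 23}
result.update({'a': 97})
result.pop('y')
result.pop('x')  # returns 23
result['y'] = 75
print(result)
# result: {'a': 97, 'y': 75}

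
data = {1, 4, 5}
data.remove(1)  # {4, 5}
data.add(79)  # {4, 5, 79}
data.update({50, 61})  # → {4, 5, 50, 61, 79}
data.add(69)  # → {4, 5, 50, 61, 69, 79}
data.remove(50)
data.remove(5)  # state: {4, 61, 69, 79}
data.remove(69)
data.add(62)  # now {4, 61, 62, 79}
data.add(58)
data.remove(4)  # {58, 61, 62, 79}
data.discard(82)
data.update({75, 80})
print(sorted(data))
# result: [58, 61, 62, 75, 79, 80]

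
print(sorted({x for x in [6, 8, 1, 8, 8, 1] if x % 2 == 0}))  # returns [6, 8]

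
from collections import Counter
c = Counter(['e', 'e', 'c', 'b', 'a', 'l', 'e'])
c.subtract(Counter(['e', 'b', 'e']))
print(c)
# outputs Counter({'e': 1, 'c': 1, 'a': 1, 'l': 1, 'b': 0})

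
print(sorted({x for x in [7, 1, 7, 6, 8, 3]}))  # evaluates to [1, 3, 6, 7, 8]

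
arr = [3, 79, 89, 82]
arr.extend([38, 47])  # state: [3, 79, 89, 82, 38, 47]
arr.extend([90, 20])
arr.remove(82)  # [3, 79, 89, 38, 47, 90, 20]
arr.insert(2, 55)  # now [3, 79, 55, 89, 38, 47, 90, 20]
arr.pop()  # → 20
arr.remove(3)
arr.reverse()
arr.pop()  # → 79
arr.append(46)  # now [90, 47, 38, 89, 55, 46]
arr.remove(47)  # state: [90, 38, 89, 55, 46]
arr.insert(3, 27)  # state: [90, 38, 89, 27, 55, 46]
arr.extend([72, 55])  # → [90, 38, 89, 27, 55, 46, 72, 55]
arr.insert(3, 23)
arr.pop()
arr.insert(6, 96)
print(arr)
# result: [90, 38, 89, 23, 27, 55, 96, 46, 72]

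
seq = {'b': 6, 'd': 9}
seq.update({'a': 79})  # {'b': 6, 'd': 9, 'a': 79}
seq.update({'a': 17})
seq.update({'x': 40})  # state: {'b': 6, 'd': 9, 'a': 17, 'x': 40}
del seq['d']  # {'b': 6, 'a': 17, 'x': 40}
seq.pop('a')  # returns 17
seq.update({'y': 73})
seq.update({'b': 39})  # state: {'b': 39, 'x': 40, 'y': 73}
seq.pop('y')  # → 73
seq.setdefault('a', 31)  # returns 31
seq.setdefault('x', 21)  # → 40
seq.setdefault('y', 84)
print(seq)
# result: {'b': 39, 'x': 40, 'a': 31, 'y': 84}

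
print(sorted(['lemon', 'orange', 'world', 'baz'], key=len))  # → ['baz', 'lemon', 'world', 'orange']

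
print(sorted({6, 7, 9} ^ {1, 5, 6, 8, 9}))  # [1, 5, 7, 8]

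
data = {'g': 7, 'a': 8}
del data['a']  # {'g': 7}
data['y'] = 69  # {'g': 7, 'y': 69}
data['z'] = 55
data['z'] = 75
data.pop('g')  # 7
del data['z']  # {'y': 69}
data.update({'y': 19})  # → {'y': 19}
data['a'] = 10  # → {'y': 19, 'a': 10}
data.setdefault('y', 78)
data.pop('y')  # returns 19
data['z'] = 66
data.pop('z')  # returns 66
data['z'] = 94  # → {'a': 10, 'z': 94}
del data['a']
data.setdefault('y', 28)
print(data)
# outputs {'z': 94, 'y': 28}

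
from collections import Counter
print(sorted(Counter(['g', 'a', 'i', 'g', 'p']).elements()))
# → ['a', 'g', 'g', 'i', 'p']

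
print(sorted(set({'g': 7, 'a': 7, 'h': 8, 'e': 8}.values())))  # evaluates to [7, 8]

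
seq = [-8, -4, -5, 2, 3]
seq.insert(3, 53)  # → [-8, -4, -5, 53, 2, 3]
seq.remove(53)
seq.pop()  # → 3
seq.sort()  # [-8, -5, -4, 2]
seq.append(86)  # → [-8, -5, -4, 2, 86]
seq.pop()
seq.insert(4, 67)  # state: [-8, -5, -4, 2, 67]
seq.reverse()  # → [67, 2, -4, -5, -8]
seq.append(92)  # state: [67, 2, -4, -5, -8, 92]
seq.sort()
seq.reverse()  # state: [92, 67, 2, -4, -5, -8]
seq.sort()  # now [-8, -5, -4, 2, 67, 92]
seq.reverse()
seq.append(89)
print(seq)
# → [92, 67, 2, -4, -5, -8, 89]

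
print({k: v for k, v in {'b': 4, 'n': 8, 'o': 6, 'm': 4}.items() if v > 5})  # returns {'n': 8, 'o': 6}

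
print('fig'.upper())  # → FIG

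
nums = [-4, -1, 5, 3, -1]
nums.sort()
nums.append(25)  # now [-4, -1, -1, 3, 5, 25]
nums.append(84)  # [-4, -1, -1, 3, 5, 25, 84]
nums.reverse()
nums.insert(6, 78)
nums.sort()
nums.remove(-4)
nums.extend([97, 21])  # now [-1, -1, 3, 5, 25, 78, 84, 97, 21]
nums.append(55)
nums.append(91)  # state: [-1, -1, 3, 5, 25, 78, 84, 97, 21, 55, 91]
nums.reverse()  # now [91, 55, 21, 97, 84, 78, 25, 5, 3, -1, -1]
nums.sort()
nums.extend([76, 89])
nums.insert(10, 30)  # [-1, -1, 3, 5, 21, 25, 55, 78, 84, 91, 30, 97, 76, 89]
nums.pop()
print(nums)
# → [-1, -1, 3, 5, 21, 25, 55, 78, 84, 91, 30, 97, 76]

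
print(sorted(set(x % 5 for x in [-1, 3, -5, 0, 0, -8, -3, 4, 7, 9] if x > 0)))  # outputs [2, 3, 4]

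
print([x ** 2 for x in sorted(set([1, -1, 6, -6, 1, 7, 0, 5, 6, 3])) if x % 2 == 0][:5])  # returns [36, 0, 36]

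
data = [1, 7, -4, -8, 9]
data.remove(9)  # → [1, 7, -4, -8]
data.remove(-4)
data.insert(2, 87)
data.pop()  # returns -8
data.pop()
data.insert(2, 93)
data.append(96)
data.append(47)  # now [1, 7, 93, 96, 47]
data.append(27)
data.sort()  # [1, 7, 27, 47, 93, 96]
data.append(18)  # [1, 7, 27, 47, 93, 96, 18]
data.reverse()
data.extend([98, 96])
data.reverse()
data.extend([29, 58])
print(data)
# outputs [96, 98, 1, 7, 27, 47, 93, 96, 18, 29, 58]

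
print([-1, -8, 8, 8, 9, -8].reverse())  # None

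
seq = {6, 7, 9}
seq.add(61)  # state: {6, 7, 9, 61}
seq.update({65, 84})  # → {6, 7, 9, 61, 65, 84}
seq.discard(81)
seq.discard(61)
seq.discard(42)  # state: {6, 7, 9, 65, 84}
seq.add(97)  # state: {6, 7, 9, 65, 84, 97}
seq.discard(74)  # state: {6, 7, 9, 65, 84, 97}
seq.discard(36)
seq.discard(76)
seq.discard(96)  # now {6, 7, 9, 65, 84, 97}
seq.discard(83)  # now {6, 7, 9, 65, 84, 97}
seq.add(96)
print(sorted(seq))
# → [6, 7, 9, 65, 84, 96, 97]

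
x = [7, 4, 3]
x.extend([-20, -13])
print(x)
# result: [7, 4, 3, -20, -13]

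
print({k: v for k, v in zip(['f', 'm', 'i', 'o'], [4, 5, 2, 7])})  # {'f': 4, 'm': 5, 'i': 2, 'o': 7}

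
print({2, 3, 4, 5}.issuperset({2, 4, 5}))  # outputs True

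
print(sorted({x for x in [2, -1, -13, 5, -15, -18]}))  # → [-18, -15, -13, -1, 2, 5]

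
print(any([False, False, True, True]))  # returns True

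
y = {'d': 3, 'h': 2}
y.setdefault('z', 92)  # 92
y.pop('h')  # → 2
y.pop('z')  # 92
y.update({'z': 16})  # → {'d': 3, 'z': 16}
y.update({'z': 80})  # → {'d': 3, 'z': 80}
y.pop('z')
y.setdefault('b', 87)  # 87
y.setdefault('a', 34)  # 34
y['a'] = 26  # {'d': 3, 'b': 87, 'a': 26}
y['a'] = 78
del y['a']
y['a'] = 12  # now {'d': 3, 'b': 87, 'a': 12}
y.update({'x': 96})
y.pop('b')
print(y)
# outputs {'d': 3, 'a': 12, 'x': 96}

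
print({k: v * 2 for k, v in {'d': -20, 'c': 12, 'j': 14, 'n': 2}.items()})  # {'d': -40, 'c': 24, 'j': 28, 'n': 4}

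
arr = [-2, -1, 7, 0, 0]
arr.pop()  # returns 0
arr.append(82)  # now [-2, -1, 7, 0, 82]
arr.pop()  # 82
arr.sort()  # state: [-2, -1, 0, 7]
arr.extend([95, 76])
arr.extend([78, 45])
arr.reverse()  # [45, 78, 76, 95, 7, 0, -1, -2]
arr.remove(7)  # [45, 78, 76, 95, 0, -1, -2]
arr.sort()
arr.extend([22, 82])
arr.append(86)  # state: [-2, -1, 0, 45, 76, 78, 95, 22, 82, 86]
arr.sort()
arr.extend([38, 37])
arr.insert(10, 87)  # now [-2, -1, 0, 22, 45, 76, 78, 82, 86, 95, 87, 38, 37]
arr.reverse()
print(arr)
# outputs [37, 38, 87, 95, 86, 82, 78, 76, 45, 22, 0, -1, -2]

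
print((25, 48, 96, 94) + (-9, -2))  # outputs (25, 48, 96, 94, -9, -2)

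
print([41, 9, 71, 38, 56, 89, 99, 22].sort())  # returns None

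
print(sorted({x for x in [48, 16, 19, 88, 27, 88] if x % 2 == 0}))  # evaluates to [16, 48, 88]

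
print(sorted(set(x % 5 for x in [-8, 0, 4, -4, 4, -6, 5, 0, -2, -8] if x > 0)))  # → [0, 4]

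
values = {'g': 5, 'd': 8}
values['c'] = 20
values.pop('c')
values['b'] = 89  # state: {'g': 5, 'd': 8, 'b': 89}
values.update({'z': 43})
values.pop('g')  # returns 5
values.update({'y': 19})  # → {'d': 8, 'b': 89, 'z': 43, 'y': 19}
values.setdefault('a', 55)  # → 55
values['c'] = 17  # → {'d': 8, 'b': 89, 'z': 43, 'y': 19, 'a': 55, 'c': 17}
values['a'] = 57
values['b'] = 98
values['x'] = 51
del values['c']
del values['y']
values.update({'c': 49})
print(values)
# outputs {'d': 8, 'b': 98, 'z': 43, 'a': 57, 'x': 51, 'c': 49}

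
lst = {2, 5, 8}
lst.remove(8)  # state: {2, 5}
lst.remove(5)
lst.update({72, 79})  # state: {2, 72, 79}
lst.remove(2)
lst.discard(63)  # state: {72, 79}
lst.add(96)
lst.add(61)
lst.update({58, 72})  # {58, 61, 72, 79, 96}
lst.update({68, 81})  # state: {58, 61, 68, 72, 79, 81, 96}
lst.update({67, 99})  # {58, 61, 67, 68, 72, 79, 81, 96, 99}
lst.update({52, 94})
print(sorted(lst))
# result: [52, 58, 61, 67, 68, 72, 79, 81, 94, 96, 99]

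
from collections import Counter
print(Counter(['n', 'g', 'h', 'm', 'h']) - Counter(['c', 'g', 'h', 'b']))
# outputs Counter({'n': 1, 'h': 1, 'm': 1})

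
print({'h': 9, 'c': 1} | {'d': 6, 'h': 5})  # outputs {'h': 5, 'c': 1, 'd': 6}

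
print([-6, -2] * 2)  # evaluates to [-6, -2, -6, -2]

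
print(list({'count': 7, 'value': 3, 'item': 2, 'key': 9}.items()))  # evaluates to [('count', 7), ('value', 3), ('item', 2), ('key', 9)]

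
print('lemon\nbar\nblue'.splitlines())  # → ['lemon', 'bar', 'blue']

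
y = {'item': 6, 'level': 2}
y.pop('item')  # 6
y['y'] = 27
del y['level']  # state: {'y': 27}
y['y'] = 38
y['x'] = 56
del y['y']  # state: {'x': 56}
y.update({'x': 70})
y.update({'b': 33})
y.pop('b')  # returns 33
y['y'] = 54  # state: {'x': 70, 'y': 54}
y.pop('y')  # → 54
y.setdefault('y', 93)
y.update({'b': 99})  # {'x': 70, 'y': 93, 'b': 99}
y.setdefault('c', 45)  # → 45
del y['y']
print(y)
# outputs {'x': 70, 'b': 99, 'c': 45}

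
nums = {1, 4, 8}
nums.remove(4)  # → {1, 8}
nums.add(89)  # {1, 8, 89}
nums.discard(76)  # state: {1, 8, 89}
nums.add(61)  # {1, 8, 61, 89}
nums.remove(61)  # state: {1, 8, 89}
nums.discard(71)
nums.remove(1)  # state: {8, 89}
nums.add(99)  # {8, 89, 99}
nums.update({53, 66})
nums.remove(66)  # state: {8, 53, 89, 99}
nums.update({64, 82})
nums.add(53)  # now {8, 53, 64, 82, 89, 99}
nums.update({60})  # {8, 53, 60, 64, 82, 89, 99}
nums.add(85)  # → {8, 53, 60, 64, 82, 85, 89, 99}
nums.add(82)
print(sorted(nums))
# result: [8, 53, 60, 64, 82, 85, 89, 99]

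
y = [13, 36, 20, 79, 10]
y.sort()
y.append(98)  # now [10, 13, 20, 36, 79, 98]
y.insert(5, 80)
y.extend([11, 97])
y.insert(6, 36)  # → [10, 13, 20, 36, 79, 80, 36, 98, 11, 97]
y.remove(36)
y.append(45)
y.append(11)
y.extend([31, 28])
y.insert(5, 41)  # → [10, 13, 20, 79, 80, 41, 36, 98, 11, 97, 45, 11, 31, 28]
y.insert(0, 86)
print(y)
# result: [86, 10, 13, 20, 79, 80, 41, 36, 98, 11, 97, 45, 11, 31, 28]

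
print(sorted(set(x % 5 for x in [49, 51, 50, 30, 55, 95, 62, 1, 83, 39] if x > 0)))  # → [0, 1, 2, 3, 4]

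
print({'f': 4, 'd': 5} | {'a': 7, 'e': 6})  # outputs {'f': 4, 'd': 5, 'a': 7, 'e': 6}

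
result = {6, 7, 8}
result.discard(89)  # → {6, 7, 8}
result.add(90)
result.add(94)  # {6, 7, 8, 90, 94}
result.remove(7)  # {6, 8, 90, 94}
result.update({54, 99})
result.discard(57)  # {6, 8, 54, 90, 94, 99}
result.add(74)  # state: {6, 8, 54, 74, 90, 94, 99}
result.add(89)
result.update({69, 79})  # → {6, 8, 54, 69, 74, 79, 89, 90, 94, 99}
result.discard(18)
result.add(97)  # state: {6, 8, 54, 69, 74, 79, 89, 90, 94, 97, 99}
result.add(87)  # {6, 8, 54, 69, 74, 79, 87, 89, 90, 94, 97, 99}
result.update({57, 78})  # {6, 8, 54, 57, 69, 74, 78, 79, 87, 89, 90, 94, 97, 99}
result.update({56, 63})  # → {6, 8, 54, 56, 57, 63, 69, 74, 78, 79, 87, 89, 90, 94, 97, 99}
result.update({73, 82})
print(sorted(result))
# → [6, 8, 54, 56, 57, 63, 69, 73, 74, 78, 79, 82, 87, 89, 90, 94, 97, 99]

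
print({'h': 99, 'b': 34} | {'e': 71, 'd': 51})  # {'h': 99, 'b': 34, 'e': 71, 'd': 51}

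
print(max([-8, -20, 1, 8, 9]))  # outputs 9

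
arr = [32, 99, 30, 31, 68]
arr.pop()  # 68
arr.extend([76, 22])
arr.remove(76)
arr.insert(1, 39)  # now [32, 39, 99, 30, 31, 22]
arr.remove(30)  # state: [32, 39, 99, 31, 22]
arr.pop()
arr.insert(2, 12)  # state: [32, 39, 12, 99, 31]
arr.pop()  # 31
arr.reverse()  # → [99, 12, 39, 32]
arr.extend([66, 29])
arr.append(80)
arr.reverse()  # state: [80, 29, 66, 32, 39, 12, 99]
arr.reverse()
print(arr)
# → [99, 12, 39, 32, 66, 29, 80]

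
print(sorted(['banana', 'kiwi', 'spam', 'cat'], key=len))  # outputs ['cat', 'kiwi', 'spam', 'banana']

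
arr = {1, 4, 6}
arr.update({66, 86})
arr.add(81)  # {1, 4, 6, 66, 81, 86}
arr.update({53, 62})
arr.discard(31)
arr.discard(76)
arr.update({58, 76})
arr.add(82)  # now {1, 4, 6, 53, 58, 62, 66, 76, 81, 82, 86}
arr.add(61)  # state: {1, 4, 6, 53, 58, 61, 62, 66, 76, 81, 82, 86}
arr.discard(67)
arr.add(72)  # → {1, 4, 6, 53, 58, 61, 62, 66, 72, 76, 81, 82, 86}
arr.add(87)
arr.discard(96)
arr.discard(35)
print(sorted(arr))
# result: [1, 4, 6, 53, 58, 61, 62, 66, 72, 76, 81, 82, 86, 87]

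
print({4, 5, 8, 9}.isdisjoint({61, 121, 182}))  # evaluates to True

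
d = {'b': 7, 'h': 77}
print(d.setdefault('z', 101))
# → 101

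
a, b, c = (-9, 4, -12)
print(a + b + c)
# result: -17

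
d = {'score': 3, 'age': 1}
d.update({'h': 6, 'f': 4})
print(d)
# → {'score': 3, 'age': 1, 'h': 6, 'f': 4}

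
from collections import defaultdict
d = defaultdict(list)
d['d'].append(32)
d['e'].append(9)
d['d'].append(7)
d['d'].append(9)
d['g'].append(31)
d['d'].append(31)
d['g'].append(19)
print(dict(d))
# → {'d': [32, 7, 9, 31], 'e': [9], 'g': [31, 19]}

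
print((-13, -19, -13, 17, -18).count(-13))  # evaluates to 2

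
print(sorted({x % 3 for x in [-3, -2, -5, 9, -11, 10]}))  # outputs [0, 1]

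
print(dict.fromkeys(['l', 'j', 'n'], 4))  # {'l': 4, 'j': 4, 'n': 4}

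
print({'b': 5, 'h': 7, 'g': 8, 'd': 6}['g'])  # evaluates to 8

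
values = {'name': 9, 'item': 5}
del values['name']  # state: {'item': 5}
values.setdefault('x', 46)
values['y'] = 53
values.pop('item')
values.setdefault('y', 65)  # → 53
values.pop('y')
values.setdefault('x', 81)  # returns 46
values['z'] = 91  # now {'x': 46, 'z': 91}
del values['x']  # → {'z': 91}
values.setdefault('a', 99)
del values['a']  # {'z': 91}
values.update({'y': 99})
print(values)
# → {'z': 91, 'y': 99}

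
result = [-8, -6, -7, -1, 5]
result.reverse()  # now [5, -1, -7, -6, -8]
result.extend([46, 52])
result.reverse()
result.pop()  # 5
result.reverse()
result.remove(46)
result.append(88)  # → [-1, -7, -6, -8, 52, 88]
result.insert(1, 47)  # [-1, 47, -7, -6, -8, 52, 88]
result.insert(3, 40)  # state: [-1, 47, -7, 40, -6, -8, 52, 88]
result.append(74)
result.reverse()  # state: [74, 88, 52, -8, -6, 40, -7, 47, -1]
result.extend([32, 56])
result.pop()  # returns 56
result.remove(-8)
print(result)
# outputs [74, 88, 52, -6, 40, -7, 47, -1, 32]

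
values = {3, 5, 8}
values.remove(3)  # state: {5, 8}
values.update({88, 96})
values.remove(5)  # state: {8, 88, 96}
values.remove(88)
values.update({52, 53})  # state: {8, 52, 53, 96}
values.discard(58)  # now {8, 52, 53, 96}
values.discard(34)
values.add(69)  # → {8, 52, 53, 69, 96}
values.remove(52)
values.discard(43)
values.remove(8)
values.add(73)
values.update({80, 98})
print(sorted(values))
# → [53, 69, 73, 80, 96, 98]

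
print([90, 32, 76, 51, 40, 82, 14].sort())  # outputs None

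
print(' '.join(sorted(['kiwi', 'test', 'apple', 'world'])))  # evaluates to apple kiwi test world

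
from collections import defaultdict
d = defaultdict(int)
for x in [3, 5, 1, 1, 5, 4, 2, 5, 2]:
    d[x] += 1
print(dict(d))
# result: {3: 1, 5: 3, 1: 2, 4: 1, 2: 2}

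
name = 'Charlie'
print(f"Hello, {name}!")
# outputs Hello, Charlie!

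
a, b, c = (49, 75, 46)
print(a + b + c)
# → 170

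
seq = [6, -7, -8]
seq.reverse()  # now [-8, -7, 6]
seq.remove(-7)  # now [-8, 6]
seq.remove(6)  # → [-8]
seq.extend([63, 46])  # [-8, 63, 46]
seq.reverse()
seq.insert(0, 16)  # [16, 46, 63, -8]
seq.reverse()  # [-8, 63, 46, 16]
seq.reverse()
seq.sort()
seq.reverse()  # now [63, 46, 16, -8]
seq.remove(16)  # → [63, 46, -8]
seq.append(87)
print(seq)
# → [63, 46, -8, 87]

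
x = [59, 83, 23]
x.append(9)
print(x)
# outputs [59, 83, 23, 9]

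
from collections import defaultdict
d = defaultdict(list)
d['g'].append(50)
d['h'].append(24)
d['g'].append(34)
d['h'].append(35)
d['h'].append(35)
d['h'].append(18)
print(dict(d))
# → {'g': [50, 34], 'h': [24, 35, 35, 18]}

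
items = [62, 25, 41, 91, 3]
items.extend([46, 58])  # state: [62, 25, 41, 91, 3, 46, 58]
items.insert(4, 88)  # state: [62, 25, 41, 91, 88, 3, 46, 58]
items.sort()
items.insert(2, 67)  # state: [3, 25, 67, 41, 46, 58, 62, 88, 91]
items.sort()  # [3, 25, 41, 46, 58, 62, 67, 88, 91]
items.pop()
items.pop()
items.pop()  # 67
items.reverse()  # [62, 58, 46, 41, 25, 3]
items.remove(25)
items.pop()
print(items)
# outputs [62, 58, 46, 41]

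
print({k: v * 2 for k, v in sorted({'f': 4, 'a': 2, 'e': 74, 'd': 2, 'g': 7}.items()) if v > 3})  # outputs {'e': 148, 'f': 8, 'g': 14}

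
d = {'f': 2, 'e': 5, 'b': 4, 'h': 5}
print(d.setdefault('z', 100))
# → 100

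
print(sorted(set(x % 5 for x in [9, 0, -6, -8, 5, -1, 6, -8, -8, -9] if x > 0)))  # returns [0, 1, 4]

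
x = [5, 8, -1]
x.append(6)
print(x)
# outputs [5, 8, -1, 6]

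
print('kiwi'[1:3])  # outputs iw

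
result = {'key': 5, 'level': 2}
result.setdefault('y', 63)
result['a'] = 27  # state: {'key': 5, 'level': 2, 'y': 63, 'a': 27}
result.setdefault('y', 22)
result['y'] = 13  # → {'key': 5, 'level': 2, 'y': 13, 'a': 27}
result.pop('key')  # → 5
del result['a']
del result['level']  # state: {'y': 13}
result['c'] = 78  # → {'y': 13, 'c': 78}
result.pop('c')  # 78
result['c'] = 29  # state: {'y': 13, 'c': 29}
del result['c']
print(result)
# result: {'y': 13}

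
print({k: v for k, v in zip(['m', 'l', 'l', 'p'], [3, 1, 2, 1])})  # {'m': 3, 'l': 2, 'p': 1}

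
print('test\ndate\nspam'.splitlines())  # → ['test', 'date', 'spam']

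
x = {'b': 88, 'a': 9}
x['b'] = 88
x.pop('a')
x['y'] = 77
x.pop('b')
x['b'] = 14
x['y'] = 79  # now {'y': 79, 'b': 14}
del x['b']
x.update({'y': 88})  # {'y': 88}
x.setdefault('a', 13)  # 13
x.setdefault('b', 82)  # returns 82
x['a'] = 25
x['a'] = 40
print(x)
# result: {'y': 88, 'a': 40, 'b': 82}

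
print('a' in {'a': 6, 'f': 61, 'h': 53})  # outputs True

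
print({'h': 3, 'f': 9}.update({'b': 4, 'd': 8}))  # None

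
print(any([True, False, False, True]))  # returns True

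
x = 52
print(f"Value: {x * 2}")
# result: Value: 104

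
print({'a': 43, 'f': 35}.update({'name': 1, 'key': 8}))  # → None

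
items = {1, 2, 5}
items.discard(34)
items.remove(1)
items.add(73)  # {2, 5, 73}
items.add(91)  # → {2, 5, 73, 91}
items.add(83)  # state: {2, 5, 73, 83, 91}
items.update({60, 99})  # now {2, 5, 60, 73, 83, 91, 99}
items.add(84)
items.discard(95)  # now {2, 5, 60, 73, 83, 84, 91, 99}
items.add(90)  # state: {2, 5, 60, 73, 83, 84, 90, 91, 99}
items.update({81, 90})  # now {2, 5, 60, 73, 81, 83, 84, 90, 91, 99}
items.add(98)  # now {2, 5, 60, 73, 81, 83, 84, 90, 91, 98, 99}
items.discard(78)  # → {2, 5, 60, 73, 81, 83, 84, 90, 91, 98, 99}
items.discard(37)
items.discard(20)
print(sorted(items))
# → [2, 5, 60, 73, 81, 83, 84, 90, 91, 98, 99]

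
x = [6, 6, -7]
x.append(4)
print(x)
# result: [6, 6, -7, 4]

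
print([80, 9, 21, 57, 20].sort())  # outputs None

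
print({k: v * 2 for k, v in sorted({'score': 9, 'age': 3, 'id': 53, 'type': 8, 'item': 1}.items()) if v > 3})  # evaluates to {'id': 106, 'score': 18, 'type': 16}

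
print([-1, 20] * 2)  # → [-1, 20, -1, 20]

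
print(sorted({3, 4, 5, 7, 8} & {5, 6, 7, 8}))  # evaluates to [5, 7, 8]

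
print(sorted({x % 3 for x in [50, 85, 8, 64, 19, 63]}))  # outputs [0, 1, 2]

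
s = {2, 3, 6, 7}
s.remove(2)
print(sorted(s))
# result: [3, 6, 7]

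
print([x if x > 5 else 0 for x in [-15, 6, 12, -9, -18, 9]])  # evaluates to [0, 6, 12, 0, 0, 9]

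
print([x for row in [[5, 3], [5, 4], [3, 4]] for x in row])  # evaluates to [5, 3, 5, 4, 3, 4]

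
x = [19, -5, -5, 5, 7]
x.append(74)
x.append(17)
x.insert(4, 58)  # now [19, -5, -5, 5, 58, 7, 74, 17]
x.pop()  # 17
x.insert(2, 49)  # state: [19, -5, 49, -5, 5, 58, 7, 74]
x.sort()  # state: [-5, -5, 5, 7, 19, 49, 58, 74]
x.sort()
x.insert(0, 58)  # [58, -5, -5, 5, 7, 19, 49, 58, 74]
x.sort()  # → [-5, -5, 5, 7, 19, 49, 58, 58, 74]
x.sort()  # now [-5, -5, 5, 7, 19, 49, 58, 58, 74]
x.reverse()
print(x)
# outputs [74, 58, 58, 49, 19, 7, 5, -5, -5]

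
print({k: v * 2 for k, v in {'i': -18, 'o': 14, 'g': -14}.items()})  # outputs {'i': -36, 'o': 28, 'g': -28}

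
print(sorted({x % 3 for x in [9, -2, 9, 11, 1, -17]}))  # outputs [0, 1, 2]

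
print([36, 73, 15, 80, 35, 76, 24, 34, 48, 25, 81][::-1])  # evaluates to [81, 25, 48, 34, 24, 76, 35, 80, 15, 73, 36]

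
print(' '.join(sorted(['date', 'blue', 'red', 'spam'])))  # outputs blue date red spam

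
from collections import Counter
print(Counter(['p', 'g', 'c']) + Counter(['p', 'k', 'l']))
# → Counter({'p': 2, 'g': 1, 'c': 1, 'k': 1, 'l': 1})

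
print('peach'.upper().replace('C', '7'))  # PEA7H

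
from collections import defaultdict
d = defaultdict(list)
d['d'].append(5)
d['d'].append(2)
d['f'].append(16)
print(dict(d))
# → {'d': [5, 2], 'f': [16]}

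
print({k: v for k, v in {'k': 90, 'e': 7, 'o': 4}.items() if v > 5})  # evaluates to {'k': 90, 'e': 7}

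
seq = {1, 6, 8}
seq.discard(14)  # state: {1, 6, 8}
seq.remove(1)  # {6, 8}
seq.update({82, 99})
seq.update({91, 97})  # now {6, 8, 82, 91, 97, 99}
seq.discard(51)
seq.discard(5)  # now {6, 8, 82, 91, 97, 99}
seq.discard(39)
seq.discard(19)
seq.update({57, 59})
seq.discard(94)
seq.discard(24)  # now {6, 8, 57, 59, 82, 91, 97, 99}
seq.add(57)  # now {6, 8, 57, 59, 82, 91, 97, 99}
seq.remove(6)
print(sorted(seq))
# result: [8, 57, 59, 82, 91, 97, 99]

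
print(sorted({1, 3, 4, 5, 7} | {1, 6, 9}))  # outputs [1, 3, 4, 5, 6, 7, 9]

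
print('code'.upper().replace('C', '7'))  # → 7ODE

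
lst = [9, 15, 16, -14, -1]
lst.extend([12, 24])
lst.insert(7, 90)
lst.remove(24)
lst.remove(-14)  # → [9, 15, 16, -1, 12, 90]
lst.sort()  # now [-1, 9, 12, 15, 16, 90]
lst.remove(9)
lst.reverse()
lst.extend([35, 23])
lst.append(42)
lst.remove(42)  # [90, 16, 15, 12, -1, 35, 23]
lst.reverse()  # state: [23, 35, -1, 12, 15, 16, 90]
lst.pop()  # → 90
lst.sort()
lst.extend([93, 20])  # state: [-1, 12, 15, 16, 23, 35, 93, 20]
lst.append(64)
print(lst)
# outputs [-1, 12, 15, 16, 23, 35, 93, 20, 64]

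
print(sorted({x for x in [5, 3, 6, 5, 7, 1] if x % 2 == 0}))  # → [6]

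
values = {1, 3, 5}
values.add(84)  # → {1, 3, 5, 84}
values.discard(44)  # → {1, 3, 5, 84}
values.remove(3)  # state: {1, 5, 84}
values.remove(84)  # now {1, 5}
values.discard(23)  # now {1, 5}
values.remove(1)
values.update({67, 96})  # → {5, 67, 96}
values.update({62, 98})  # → {5, 62, 67, 96, 98}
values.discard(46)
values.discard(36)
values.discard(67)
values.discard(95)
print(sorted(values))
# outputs [5, 62, 96, 98]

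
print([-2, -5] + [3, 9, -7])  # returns [-2, -5, 3, 9, -7]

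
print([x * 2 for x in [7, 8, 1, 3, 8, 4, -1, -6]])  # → [14, 16, 2, 6, 16, 8, -2, -12]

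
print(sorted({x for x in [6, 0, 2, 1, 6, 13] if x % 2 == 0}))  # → [0, 2, 6]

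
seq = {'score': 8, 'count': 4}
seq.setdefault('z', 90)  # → 90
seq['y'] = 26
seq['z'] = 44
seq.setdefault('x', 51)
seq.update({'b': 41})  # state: {'score': 8, 'count': 4, 'z': 44, 'y': 26, 'x': 51, 'b': 41}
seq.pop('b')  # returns 41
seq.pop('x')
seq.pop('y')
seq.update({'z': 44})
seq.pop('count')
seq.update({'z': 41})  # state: {'score': 8, 'z': 41}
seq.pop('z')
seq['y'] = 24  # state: {'score': 8, 'y': 24}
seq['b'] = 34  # {'score': 8, 'y': 24, 'b': 34}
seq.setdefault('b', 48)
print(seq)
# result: {'score': 8, 'y': 24, 'b': 34}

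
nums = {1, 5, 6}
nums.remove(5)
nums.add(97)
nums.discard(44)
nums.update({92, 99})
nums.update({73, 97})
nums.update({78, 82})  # {1, 6, 73, 78, 82, 92, 97, 99}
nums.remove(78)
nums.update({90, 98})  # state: {1, 6, 73, 82, 90, 92, 97, 98, 99}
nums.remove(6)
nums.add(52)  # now {1, 52, 73, 82, 90, 92, 97, 98, 99}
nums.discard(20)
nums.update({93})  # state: {1, 52, 73, 82, 90, 92, 93, 97, 98, 99}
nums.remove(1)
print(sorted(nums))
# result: [52, 73, 82, 90, 92, 93, 97, 98, 99]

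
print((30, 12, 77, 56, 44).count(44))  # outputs 1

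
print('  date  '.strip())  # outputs date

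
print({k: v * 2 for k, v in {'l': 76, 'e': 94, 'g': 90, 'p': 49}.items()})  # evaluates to {'l': 152, 'e': 188, 'g': 180, 'p': 98}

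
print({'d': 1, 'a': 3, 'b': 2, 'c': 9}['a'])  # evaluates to 3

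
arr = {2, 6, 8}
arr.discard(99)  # {2, 6, 8}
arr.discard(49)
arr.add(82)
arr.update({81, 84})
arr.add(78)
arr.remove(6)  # {2, 8, 78, 81, 82, 84}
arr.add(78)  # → {2, 8, 78, 81, 82, 84}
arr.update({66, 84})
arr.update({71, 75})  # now {2, 8, 66, 71, 75, 78, 81, 82, 84}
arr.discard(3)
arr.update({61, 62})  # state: {2, 8, 61, 62, 66, 71, 75, 78, 81, 82, 84}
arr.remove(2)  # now {8, 61, 62, 66, 71, 75, 78, 81, 82, 84}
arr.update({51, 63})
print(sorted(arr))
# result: [8, 51, 61, 62, 63, 66, 71, 75, 78, 81, 82, 84]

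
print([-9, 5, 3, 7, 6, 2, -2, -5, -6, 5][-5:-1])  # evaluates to [2, -2, -5, -6]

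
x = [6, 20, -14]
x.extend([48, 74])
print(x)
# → [6, 20, -14, 48, 74]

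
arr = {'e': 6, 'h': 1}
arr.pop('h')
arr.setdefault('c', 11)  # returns 11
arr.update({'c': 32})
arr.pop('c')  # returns 32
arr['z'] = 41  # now {'e': 6, 'z': 41}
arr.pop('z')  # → 41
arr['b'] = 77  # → {'e': 6, 'b': 77}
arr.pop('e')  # 6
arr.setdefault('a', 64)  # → 64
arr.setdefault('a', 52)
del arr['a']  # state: {'b': 77}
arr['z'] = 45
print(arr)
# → {'b': 77, 'z': 45}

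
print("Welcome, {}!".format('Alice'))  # Welcome, Alice!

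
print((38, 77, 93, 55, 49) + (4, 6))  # (38, 77, 93, 55, 49, 4, 6)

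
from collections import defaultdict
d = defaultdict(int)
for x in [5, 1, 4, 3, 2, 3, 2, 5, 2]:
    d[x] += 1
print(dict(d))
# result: {5: 2, 1: 1, 4: 1, 3: 2, 2: 3}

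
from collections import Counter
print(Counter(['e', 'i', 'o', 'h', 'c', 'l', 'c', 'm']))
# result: Counter({'c': 2, 'e': 1, 'i': 1, 'o': 1, 'h': 1, 'l': 1, 'm': 1})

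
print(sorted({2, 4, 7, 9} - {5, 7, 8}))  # [2, 4, 9]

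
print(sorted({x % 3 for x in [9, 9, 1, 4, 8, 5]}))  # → [0, 1, 2]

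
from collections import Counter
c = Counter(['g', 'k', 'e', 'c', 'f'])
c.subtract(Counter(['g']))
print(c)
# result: Counter({'k': 1, 'e': 1, 'c': 1, 'f': 1, 'g': 0})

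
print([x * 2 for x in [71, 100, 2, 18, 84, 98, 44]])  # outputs [142, 200, 4, 36, 168, 196, 88]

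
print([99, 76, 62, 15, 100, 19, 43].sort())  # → None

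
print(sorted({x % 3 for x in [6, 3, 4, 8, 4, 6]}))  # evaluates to [0, 1, 2]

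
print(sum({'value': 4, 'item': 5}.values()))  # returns 9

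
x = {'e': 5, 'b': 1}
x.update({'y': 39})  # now {'e': 5, 'b': 1, 'y': 39}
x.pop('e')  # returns 5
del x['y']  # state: {'b': 1}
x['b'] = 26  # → {'b': 26}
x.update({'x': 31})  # {'b': 26, 'x': 31}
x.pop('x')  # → 31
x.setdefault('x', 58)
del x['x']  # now {'b': 26}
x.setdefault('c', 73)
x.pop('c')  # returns 73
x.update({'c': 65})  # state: {'b': 26, 'c': 65}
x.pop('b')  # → 26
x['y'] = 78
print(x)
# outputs {'c': 65, 'y': 78}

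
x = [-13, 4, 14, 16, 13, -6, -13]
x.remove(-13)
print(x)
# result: [4, 14, 16, 13, -6, -13]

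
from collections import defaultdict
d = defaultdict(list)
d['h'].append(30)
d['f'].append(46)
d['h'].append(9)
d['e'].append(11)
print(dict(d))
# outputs {'h': [30, 9], 'f': [46], 'e': [11]}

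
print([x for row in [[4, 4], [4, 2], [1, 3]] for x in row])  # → [4, 4, 4, 2, 1, 3]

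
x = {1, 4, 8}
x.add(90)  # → {1, 4, 8, 90}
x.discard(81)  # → {1, 4, 8, 90}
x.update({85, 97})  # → {1, 4, 8, 85, 90, 97}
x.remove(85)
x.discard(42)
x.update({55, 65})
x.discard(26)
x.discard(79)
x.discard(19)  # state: {1, 4, 8, 55, 65, 90, 97}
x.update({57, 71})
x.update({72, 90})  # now {1, 4, 8, 55, 57, 65, 71, 72, 90, 97}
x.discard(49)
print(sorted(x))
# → [1, 4, 8, 55, 57, 65, 71, 72, 90, 97]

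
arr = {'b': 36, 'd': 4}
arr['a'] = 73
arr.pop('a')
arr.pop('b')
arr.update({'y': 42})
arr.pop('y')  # 42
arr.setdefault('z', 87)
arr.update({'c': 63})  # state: {'d': 4, 'z': 87, 'c': 63}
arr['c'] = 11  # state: {'d': 4, 'z': 87, 'c': 11}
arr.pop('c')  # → 11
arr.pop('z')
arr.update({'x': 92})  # {'d': 4, 'x': 92}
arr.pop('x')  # 92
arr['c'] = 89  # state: {'d': 4, 'c': 89}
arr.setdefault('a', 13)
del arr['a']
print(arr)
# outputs {'d': 4, 'c': 89}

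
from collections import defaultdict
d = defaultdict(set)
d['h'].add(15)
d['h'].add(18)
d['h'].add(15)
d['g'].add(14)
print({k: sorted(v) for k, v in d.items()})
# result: {'h': [15, 18], 'g': [14]}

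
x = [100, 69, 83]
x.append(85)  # [100, 69, 83, 85]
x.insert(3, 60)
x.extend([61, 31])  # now [100, 69, 83, 60, 85, 61, 31]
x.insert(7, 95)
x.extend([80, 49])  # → [100, 69, 83, 60, 85, 61, 31, 95, 80, 49]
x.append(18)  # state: [100, 69, 83, 60, 85, 61, 31, 95, 80, 49, 18]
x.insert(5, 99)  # [100, 69, 83, 60, 85, 99, 61, 31, 95, 80, 49, 18]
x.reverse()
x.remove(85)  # [18, 49, 80, 95, 31, 61, 99, 60, 83, 69, 100]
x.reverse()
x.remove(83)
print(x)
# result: [100, 69, 60, 99, 61, 31, 95, 80, 49, 18]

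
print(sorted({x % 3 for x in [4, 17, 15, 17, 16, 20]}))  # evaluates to [0, 1, 2]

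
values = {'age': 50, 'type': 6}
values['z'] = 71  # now {'age': 50, 'type': 6, 'z': 71}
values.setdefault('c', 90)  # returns 90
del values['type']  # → {'age': 50, 'z': 71, 'c': 90}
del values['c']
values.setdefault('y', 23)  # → 23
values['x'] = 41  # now {'age': 50, 'z': 71, 'y': 23, 'x': 41}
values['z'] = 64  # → {'age': 50, 'z': 64, 'y': 23, 'x': 41}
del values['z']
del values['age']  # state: {'y': 23, 'x': 41}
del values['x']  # {'y': 23}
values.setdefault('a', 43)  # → 43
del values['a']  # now {'y': 23}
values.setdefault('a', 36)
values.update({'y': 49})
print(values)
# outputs {'y': 49, 'a': 36}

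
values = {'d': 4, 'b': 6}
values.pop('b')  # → 6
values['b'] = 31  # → {'d': 4, 'b': 31}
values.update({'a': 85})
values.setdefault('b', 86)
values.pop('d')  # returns 4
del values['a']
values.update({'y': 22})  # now {'b': 31, 'y': 22}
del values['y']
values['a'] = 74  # {'b': 31, 'a': 74}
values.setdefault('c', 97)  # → 97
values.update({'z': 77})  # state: {'b': 31, 'a': 74, 'c': 97, 'z': 77}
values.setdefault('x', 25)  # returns 25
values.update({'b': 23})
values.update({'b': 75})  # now {'b': 75, 'a': 74, 'c': 97, 'z': 77, 'x': 25}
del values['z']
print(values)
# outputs {'b': 75, 'a': 74, 'c': 97, 'x': 25}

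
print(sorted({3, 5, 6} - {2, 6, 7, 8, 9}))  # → [3, 5]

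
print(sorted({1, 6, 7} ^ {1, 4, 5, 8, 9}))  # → [4, 5, 6, 7, 8, 9]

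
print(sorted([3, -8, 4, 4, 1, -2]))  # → [-8, -2, 1, 3, 4, 4]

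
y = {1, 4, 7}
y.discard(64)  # {1, 4, 7}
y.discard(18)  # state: {1, 4, 7}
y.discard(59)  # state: {1, 4, 7}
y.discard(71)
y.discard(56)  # {1, 4, 7}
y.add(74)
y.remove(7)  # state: {1, 4, 74}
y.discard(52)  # {1, 4, 74}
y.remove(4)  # {1, 74}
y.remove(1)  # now {74}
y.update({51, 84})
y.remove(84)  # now {51, 74}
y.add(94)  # {51, 74, 94}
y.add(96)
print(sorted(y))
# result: [51, 74, 94, 96]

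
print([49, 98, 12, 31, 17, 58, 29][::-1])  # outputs [29, 58, 17, 31, 12, 98, 49]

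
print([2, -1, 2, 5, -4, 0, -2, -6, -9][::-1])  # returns [-9, -6, -2, 0, -4, 5, 2, -1, 2]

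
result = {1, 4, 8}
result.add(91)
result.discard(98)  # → {1, 4, 8, 91}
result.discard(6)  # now {1, 4, 8, 91}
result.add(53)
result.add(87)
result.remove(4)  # {1, 8, 53, 87, 91}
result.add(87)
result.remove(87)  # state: {1, 8, 53, 91}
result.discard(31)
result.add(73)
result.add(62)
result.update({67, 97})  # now {1, 8, 53, 62, 67, 73, 91, 97}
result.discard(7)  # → {1, 8, 53, 62, 67, 73, 91, 97}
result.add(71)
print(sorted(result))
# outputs [1, 8, 53, 62, 67, 71, 73, 91, 97]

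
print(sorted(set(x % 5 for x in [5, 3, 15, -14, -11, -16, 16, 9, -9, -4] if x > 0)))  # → [0, 1, 3, 4]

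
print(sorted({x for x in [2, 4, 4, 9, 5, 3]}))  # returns [2, 3, 4, 5, 9]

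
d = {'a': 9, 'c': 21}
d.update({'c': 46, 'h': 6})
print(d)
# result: {'a': 9, 'c': 46, 'h': 6}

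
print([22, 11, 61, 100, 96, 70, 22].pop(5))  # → 70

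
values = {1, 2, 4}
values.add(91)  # {1, 2, 4, 91}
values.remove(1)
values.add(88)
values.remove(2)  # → {4, 88, 91}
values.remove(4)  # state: {88, 91}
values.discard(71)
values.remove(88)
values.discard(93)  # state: {91}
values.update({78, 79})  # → {78, 79, 91}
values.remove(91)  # {78, 79}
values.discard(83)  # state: {78, 79}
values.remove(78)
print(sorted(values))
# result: [79]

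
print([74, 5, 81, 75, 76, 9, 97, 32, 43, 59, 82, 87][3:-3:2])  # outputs [75, 9, 32]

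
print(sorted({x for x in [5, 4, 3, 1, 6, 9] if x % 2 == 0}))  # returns [4, 6]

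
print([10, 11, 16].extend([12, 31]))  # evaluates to None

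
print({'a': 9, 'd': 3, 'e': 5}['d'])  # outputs 3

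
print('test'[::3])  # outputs tt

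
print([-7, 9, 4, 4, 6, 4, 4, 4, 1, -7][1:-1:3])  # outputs [9, 6, 4]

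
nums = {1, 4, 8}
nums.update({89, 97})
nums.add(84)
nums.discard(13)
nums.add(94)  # {1, 4, 8, 84, 89, 94, 97}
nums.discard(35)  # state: {1, 4, 8, 84, 89, 94, 97}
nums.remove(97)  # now {1, 4, 8, 84, 89, 94}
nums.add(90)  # {1, 4, 8, 84, 89, 90, 94}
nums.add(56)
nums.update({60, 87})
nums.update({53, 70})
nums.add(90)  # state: {1, 4, 8, 53, 56, 60, 70, 84, 87, 89, 90, 94}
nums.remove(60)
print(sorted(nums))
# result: [1, 4, 8, 53, 56, 70, 84, 87, 89, 90, 94]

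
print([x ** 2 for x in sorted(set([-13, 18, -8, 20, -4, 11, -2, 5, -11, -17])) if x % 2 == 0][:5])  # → [64, 16, 4, 324, 400]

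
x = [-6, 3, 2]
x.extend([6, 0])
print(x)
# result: [-6, 3, 2, 6, 0]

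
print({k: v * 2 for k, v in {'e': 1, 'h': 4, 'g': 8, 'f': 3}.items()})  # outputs {'e': 2, 'h': 8, 'g': 16, 'f': 6}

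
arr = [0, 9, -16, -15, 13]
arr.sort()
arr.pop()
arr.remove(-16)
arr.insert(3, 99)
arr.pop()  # 99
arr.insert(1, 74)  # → [-15, 74, 0, 9]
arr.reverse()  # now [9, 0, 74, -15]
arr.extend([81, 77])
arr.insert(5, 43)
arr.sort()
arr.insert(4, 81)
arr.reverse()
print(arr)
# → [81, 77, 74, 81, 43, 9, 0, -15]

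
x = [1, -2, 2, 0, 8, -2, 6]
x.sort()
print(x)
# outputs [-2, -2, 0, 1, 2, 6, 8]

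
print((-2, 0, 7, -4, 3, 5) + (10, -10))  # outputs (-2, 0, 7, -4, 3, 5, 10, -10)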